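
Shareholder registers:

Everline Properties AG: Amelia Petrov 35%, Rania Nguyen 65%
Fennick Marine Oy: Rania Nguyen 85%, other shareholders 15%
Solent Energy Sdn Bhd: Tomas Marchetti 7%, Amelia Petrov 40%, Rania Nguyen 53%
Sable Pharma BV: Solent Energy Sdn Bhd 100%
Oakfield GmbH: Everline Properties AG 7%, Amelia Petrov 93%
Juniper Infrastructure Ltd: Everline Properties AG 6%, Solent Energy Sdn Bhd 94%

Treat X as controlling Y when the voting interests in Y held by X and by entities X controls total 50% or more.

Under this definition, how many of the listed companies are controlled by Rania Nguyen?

5

Rania holds 65% of Everline, so Rania controls Everline.
Rania holds 85% of Fennick, so Rania controls Fennick.
Rania holds 53% of Solent, so Rania controls Solent.
Solent holds 100% of Sable, so Rania controls Sable.
Everline and Solent together hold 6% + 94% = 100% of Juniper, so Rania controls Juniper.
No other company's threshold is met.
Rania controls 5 companies.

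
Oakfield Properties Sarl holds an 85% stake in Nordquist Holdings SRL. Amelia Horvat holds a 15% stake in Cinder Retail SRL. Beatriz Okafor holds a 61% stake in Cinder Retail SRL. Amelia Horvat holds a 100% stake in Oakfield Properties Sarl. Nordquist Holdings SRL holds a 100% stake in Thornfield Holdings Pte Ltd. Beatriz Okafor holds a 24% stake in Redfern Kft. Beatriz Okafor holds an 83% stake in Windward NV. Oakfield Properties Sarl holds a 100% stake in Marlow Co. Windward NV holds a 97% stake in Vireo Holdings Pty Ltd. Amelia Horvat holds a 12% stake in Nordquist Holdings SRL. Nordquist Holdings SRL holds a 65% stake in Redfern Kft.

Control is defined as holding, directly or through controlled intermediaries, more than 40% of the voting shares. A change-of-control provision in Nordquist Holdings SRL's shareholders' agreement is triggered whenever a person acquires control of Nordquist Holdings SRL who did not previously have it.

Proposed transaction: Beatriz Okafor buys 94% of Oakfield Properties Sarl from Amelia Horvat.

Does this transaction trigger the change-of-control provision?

The purchase adds only to Beatriz's holdings (Amelia's stake shrinks), so Beatriz is the only person who could newly come to control Nordquist.
Beatriz holds 83% of Windward, so Beatriz controls Windward.
Beatriz holds 61% of Cinder, so Beatriz controls Cinder.
Windward holds 97% of Vireo, so Beatriz controls Vireo.
Neither Beatriz nor any entity Beatriz controls holds any voting interest in Nordquist.
So before the transaction, Beatriz does not control Nordquist.
After the purchase, Beatriz holds 94% of Oakfield directly, and Amelia's stake falls to 6%.
Beatriz holds 94% of Oakfield, so Beatriz controls Oakfield.
Oakfield holds 85% of Nordquist, so Beatriz controls Nordquist.
Beatriz did not control Nordquist before and does after, so the clause is triggered.

Yes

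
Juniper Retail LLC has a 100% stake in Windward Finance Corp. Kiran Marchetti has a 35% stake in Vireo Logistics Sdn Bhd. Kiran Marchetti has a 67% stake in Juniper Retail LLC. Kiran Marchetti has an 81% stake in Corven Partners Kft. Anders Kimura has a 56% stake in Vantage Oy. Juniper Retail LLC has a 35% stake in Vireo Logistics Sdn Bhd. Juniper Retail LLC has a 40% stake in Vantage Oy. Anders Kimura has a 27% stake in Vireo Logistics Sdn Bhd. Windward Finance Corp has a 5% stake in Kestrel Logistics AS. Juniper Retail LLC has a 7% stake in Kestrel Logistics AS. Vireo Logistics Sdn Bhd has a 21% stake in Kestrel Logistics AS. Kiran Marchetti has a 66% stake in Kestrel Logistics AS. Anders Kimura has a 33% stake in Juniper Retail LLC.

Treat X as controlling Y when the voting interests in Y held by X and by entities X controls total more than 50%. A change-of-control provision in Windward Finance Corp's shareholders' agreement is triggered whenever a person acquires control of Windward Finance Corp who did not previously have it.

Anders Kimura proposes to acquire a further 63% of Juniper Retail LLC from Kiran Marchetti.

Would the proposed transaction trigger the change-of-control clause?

Yes

The purchase adds only to Anders's holdings (Kiran's stake shrinks), so Anders is the only person who could newly come to control Windward.
Anders holds 56% of Vantage, so Anders controls Vantage.
Neither Anders nor any entity Anders controls holds any voting interest in Windward.
So before the transaction, Anders does not control Windward.
After the purchase, Anders's direct stake in Juniper rises to 33% + 63% = 96%, and Kiran's stake falls to 4%.
Anders holds 96% of Juniper, so Anders controls Juniper.
Juniper holds 100% of Windward, so Anders controls Windward.
Anders did not control Windward before and does after, so the clause is triggered.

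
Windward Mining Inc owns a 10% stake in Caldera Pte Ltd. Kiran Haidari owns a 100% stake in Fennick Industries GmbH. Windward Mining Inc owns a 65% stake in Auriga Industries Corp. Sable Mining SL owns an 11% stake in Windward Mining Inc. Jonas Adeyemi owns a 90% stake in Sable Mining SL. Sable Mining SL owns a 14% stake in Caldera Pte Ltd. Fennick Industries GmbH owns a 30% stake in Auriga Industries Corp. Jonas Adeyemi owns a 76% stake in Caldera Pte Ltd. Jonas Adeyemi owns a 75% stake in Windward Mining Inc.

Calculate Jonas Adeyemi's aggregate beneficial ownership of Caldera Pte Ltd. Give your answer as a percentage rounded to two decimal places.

Jonas reaches Caldera along 4 paths.
Direct stake: 76% = 76%.
Via Sable → Windward: 90% × 11% × 10% = 0.99%.
Via Windward: 75% × 10% = 7.5%.
Via Sable: 90% × 14% = 12.6%.
Total: 76% + 0.99% + 7.5% + 12.6% = 97.09%.

97.09%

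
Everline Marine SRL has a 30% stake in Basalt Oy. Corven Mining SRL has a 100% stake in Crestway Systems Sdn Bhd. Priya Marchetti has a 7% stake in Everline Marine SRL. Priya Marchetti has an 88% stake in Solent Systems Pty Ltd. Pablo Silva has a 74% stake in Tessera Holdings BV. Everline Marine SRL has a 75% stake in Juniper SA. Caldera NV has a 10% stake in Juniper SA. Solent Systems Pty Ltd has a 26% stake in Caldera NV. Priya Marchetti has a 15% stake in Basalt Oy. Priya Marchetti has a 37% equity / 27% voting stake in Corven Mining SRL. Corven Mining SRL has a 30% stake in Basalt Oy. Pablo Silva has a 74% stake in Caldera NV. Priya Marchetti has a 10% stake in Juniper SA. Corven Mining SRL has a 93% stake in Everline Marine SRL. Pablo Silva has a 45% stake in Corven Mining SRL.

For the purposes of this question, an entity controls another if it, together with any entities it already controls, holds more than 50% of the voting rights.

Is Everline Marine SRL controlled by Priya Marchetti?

No

Priya holds 88% of Solent, so Priya controls Solent.
In Everline, Priya's side holds only 7%, not > 50%.
So Priya does not control Everline.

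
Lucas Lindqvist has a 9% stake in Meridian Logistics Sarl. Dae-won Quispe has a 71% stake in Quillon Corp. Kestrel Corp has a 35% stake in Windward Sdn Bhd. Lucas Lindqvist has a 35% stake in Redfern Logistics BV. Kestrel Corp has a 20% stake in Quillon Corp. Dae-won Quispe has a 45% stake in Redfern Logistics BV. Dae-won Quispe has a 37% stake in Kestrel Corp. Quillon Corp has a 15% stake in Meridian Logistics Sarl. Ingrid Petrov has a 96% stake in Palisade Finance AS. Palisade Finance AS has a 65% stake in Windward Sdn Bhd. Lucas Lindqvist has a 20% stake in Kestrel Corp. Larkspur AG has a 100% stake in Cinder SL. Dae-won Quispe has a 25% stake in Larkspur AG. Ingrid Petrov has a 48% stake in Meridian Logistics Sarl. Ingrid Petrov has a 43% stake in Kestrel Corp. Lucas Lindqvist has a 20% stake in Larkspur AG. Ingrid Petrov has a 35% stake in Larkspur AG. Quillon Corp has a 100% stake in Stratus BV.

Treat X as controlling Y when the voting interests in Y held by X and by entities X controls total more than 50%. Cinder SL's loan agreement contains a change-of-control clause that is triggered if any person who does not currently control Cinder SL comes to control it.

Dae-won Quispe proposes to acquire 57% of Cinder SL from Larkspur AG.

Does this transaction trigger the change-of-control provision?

Yes

The purchase adds only to Dae-won's holdings (Larkspur's stake shrinks), so Dae-won is the only person who could newly come to control Cinder.
Dae-won holds 71% of Quillon, so Dae-won controls Quillon.
Quillon holds 100% of Stratus, so Dae-won controls Stratus.
Neither Dae-won nor any entity Dae-won controls holds any voting interest in Cinder.
So before the transaction, Dae-won does not control Cinder.
After the purchase, Dae-won holds 57% of Cinder directly, and Larkspur's stake falls to 43%.
Dae-won holds 57% of Cinder, so Dae-won controls Cinder.
Dae-won did not control Cinder before and does after, so the clause is triggered.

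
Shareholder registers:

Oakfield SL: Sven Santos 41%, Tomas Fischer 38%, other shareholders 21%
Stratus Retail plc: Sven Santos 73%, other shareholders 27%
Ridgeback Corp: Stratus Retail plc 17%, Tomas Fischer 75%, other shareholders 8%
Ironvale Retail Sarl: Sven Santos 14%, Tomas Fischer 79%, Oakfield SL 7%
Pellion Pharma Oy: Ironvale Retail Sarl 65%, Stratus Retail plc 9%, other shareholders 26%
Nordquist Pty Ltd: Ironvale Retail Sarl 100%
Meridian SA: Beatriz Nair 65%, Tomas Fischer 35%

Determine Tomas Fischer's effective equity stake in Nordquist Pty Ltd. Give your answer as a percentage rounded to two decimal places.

Tomas reaches Nordquist along 2 paths.
Via Ironvale: 79% × 100% = 79%.
Via Oakfield → Ironvale: 38% × 7% × 100% = 2.66%.
Total: 79% + 2.66% = 81.66%.

81.66%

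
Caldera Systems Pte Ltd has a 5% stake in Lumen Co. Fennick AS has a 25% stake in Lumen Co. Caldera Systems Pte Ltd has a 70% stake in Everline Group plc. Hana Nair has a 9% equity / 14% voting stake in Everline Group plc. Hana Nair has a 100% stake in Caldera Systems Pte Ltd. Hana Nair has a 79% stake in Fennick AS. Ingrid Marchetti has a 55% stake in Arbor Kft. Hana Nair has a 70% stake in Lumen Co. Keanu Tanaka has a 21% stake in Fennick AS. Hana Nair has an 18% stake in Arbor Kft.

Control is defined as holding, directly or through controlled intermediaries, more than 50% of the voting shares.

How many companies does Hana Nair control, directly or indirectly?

4

Hana holds 79% of Fennick, so Hana controls Fennick.
Hana holds 100% of Caldera, so Hana controls Caldera.
Fennick and Hana and Caldera together hold 25% + 70% + 5% = 100% of Lumen, so Hana controls Lumen.
Hana and Caldera together hold 14% + 70% = 84% of Everline, so Hana controls Everline.
No other company's threshold is met.
Hana controls 4 companies.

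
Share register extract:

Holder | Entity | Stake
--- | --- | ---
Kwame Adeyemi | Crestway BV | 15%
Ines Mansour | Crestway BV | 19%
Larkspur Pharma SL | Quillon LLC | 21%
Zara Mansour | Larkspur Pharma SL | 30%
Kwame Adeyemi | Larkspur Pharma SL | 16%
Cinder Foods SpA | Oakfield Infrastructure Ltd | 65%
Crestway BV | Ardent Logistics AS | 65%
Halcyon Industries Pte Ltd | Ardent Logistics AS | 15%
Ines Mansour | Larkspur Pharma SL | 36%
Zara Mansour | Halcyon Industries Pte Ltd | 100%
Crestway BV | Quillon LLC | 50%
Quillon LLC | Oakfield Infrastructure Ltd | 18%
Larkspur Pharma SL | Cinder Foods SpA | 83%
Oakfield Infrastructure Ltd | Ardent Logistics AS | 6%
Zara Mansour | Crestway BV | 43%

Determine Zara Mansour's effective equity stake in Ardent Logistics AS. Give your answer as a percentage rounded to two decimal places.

44.22%

Zara reaches Ardent along 5 paths.
Via Halcyon: 100% × 15% = 15%.
Via Larkspur → Cinder → Oakfield: 30% × 83% × 65% × 6% = 0.9711%.
Via Larkspur → Quillon → Oakfield: 30% × 21% × 18% × 6% = 0.06804%.
Via Crestway → Quillon → Oakfield: 43% × 50% × 18% × 6% = 0.2322%.
Via Crestway: 43% × 65% = 27.95%.
Total: 15% + 0.9711% + 0.06804% + 0.2322% + 27.95% = 44.22134%.
Rounded: 44.22%.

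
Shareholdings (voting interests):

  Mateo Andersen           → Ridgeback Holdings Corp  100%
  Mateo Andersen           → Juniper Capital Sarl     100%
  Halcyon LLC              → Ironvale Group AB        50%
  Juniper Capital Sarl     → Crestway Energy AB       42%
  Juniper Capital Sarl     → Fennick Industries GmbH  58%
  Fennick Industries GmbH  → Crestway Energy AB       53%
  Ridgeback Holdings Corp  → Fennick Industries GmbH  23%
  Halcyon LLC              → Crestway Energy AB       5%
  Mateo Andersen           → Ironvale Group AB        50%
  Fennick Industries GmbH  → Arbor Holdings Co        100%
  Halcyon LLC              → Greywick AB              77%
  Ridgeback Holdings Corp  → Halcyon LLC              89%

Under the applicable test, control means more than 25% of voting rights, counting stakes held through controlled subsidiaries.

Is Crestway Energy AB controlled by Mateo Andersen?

Mateo holds 100% of Ridgeback, so Mateo controls Ridgeback.
Ridgeback holds 89% of Halcyon, so Mateo controls Halcyon.
Mateo holds 100% of Juniper, so Mateo controls Juniper.
Ridgeback and Juniper together hold 23% + 58% = 81% of Fennick, so Mateo controls Fennick.
Fennick and Juniper and Halcyon together hold 53% + 42% + 5% = 100% of Crestway, so Mateo controls Crestway.

Yes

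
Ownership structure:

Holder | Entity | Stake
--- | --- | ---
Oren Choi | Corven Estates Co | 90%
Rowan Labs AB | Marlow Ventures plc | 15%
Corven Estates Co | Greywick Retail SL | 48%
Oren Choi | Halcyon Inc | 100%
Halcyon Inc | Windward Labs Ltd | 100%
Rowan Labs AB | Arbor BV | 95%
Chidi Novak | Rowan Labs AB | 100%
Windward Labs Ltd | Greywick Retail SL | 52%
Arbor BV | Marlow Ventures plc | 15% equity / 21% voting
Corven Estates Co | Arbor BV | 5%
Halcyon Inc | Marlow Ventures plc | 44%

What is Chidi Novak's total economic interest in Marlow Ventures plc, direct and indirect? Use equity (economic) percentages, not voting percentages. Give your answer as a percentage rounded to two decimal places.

Chidi reaches Marlow along 2 paths.
Via Rowan → Arbor: 100% × 95% × 15% = 14.25%.
Via Rowan: 100% × 15% = 15%.
Total: 14.25% + 15% = 29.25%.

29.25%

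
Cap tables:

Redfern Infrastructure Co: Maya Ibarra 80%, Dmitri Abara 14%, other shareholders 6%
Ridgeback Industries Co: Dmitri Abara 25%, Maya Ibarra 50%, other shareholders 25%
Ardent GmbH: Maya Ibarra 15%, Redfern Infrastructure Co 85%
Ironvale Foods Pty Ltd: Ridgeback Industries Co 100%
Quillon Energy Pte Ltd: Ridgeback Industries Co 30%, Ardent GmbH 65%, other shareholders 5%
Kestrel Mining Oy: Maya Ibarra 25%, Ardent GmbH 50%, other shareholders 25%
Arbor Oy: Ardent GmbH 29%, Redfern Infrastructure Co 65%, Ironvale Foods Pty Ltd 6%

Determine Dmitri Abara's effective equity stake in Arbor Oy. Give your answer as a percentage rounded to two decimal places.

14.05%

Dmitri reaches Arbor along 3 paths.
Via Redfern → Ardent: 14% × 85% × 29% = 3.451%.
Via Redfern: 14% × 65% = 9.1%.
Via Ridgeback → Ironvale: 25% × 100% × 6% = 1.5%.
Total: 3.451% + 9.1% + 1.5% = 14.051%.
Rounded: 14.05%.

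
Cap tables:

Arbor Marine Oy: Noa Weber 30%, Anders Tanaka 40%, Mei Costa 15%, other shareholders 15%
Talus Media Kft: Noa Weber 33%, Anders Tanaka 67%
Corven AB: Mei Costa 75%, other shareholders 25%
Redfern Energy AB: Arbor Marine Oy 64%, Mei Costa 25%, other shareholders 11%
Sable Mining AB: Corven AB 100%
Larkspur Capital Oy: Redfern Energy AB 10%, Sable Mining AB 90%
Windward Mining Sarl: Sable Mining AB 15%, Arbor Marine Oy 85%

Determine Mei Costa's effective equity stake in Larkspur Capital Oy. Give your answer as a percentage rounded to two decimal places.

Mei reaches Larkspur along 3 paths.
Via Arbor → Redfern: 15% × 64% × 10% = 0.96%.
Via Redfern: 25% × 10% = 2.5%.
Via Corven → Sable: 75% × 100% × 90% = 67.5%.
Total: 0.96% + 2.5% + 67.5% = 70.96%.

70.96%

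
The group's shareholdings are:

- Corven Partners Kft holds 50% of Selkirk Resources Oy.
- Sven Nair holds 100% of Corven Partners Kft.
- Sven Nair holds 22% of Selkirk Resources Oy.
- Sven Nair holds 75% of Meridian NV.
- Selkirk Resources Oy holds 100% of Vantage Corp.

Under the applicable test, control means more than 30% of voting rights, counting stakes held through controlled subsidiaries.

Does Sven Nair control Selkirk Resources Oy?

Yes

Sven holds 100% of Corven, so Sven controls Corven.
Sven and Corven together hold 22% + 50% = 72% of Selkirk, so Sven controls Selkirk.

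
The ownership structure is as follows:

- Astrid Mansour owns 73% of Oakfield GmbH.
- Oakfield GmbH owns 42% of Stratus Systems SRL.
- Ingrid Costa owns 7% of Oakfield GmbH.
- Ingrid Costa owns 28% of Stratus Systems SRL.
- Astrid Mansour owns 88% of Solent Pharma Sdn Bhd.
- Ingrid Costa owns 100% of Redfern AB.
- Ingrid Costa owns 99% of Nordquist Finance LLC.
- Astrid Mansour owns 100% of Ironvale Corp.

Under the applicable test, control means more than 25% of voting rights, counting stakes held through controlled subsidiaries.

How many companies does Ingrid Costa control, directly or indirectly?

Ingrid holds 99% of Nordquist, so Ingrid controls Nordquist.
Ingrid holds 28% of Stratus, so Ingrid controls Stratus.
Ingrid holds 100% of Redfern, so Ingrid controls Redfern.
No other company's threshold is met.
Ingrid controls 3 companies.

3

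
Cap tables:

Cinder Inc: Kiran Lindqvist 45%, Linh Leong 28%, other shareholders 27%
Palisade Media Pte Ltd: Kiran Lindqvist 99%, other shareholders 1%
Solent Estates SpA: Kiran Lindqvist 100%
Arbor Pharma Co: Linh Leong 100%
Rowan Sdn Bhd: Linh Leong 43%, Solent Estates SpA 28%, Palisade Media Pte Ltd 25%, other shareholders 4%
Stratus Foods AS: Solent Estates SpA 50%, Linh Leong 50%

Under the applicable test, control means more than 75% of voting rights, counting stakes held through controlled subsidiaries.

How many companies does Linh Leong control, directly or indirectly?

Linh holds 100% of Arbor, so Linh controls Arbor.
No other company's threshold is met.
Linh controls 1 company.

1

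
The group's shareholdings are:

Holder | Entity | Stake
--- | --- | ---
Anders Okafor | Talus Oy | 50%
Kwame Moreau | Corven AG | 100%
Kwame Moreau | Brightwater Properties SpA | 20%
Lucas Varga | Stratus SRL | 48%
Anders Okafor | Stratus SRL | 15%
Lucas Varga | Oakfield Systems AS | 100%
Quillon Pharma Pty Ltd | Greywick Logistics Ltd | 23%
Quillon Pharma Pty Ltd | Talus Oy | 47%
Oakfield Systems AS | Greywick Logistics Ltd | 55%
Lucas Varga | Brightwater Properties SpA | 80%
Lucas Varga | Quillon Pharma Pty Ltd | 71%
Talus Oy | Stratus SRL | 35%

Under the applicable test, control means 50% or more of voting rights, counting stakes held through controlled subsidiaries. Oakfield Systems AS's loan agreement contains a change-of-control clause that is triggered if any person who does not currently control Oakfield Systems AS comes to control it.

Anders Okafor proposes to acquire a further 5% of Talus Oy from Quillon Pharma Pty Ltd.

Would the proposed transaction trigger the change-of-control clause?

The purchase adds only to Anders's holdings (Quillon's stake shrinks), so Anders is the only person who could newly come to control Oakfield.
Anders holds 50% of Talus, so Anders controls Talus.
Talus and Anders together hold 35% + 15% = 50% of Stratus, so Anders controls Stratus.
Neither Anders nor any entity Anders controls holds any voting interest in Oakfield.
So before the transaction, Anders does not control Oakfield.
After the purchase, Anders's direct stake in Talus rises to 50% + 5% = 55%, and Quillon's stake falls to 42%.
Anders holds 55% of Talus, so Anders controls Talus.
After the transaction, neither Anders nor any entity Anders controls holds a voting interest in Oakfield, so Anders still does not control it.
No new person acquires control, so the clause is not triggered.

No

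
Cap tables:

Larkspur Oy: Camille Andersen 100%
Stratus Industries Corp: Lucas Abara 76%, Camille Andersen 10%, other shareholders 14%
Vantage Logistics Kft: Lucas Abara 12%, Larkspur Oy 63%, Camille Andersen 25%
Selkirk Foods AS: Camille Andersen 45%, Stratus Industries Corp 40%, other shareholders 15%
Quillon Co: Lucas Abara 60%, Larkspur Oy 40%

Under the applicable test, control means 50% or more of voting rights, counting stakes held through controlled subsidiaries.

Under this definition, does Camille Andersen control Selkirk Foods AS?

Camille holds 100% of Larkspur, so Camille controls Larkspur.
Larkspur and Camille together hold 63% + 25% = 88% of Vantage, so Camille controls Vantage.
In Selkirk, Camille's side holds only 45%, not ≥ 50%.
So Camille does not control Selkirk.

No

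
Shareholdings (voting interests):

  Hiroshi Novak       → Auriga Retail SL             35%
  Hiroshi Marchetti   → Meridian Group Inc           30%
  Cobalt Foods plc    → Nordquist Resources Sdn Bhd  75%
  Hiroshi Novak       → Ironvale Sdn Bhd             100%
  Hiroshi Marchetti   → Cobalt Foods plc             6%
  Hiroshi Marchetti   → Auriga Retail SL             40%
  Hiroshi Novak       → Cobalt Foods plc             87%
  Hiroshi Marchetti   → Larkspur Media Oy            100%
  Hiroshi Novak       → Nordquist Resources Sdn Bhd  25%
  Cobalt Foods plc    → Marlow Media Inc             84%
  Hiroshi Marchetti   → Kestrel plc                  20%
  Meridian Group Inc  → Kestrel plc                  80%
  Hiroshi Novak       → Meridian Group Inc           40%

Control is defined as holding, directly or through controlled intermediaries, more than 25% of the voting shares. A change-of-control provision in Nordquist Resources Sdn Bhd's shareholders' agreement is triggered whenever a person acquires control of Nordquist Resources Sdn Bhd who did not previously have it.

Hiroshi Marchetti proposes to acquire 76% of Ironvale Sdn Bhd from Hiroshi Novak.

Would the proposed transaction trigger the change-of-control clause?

No

The purchase adds only to Hiroshi Marchetti's holdings (Hiroshi Novak's stake shrinks), so Hiroshi Marchetti is the only person who could newly come to control Nordquist.
Hiroshi Marchetti holds 40% of Auriga, so Hiroshi Marchetti controls Auriga.
Hiroshi Marchetti holds 30% of Meridian, so Hiroshi Marchetti controls Meridian.
Hiroshi Marchetti and Meridian together hold 20% + 80% = 100% of Kestrel, so Hiroshi Marchetti controls Kestrel.
Hiroshi Marchetti holds 100% of Larkspur, so Hiroshi Marchetti controls Larkspur.
Neither Hiroshi Marchetti nor any entity Hiroshi Marchetti controls holds any voting interest in Nordquist.
So before the transaction, Hiroshi Marchetti does not control Nordquist.
After the purchase, Hiroshi Marchetti holds 76% of Ironvale directly, and Hiroshi Novak's stake falls to 24%.
Hiroshi Marchetti holds 76% of Ironvale, so Hiroshi Marchetti controls Ironvale.
After the transaction, neither Hiroshi Marchetti nor any entity Hiroshi Marchetti controls holds a voting interest in Nordquist, so Hiroshi Marchetti still does not control it.
No new person acquires control, so the clause is not triggered.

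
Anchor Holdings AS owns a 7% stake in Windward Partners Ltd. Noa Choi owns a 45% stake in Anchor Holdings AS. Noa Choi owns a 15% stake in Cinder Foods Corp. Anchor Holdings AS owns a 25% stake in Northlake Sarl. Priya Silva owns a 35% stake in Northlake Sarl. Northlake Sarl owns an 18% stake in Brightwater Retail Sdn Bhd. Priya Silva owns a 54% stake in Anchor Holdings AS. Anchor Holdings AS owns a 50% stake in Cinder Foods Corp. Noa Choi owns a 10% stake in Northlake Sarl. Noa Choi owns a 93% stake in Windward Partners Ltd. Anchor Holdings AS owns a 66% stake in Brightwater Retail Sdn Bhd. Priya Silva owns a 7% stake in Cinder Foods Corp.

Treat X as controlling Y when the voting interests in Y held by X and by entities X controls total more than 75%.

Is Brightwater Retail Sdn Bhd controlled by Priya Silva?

No

Priya's largest direct stake is 54% in Anchor, which does not meet the threshold, so Priya controls no company.
Neither Priya nor any entity Priya controls holds any voting interest in Brightwater.
So Priya does not control Brightwater.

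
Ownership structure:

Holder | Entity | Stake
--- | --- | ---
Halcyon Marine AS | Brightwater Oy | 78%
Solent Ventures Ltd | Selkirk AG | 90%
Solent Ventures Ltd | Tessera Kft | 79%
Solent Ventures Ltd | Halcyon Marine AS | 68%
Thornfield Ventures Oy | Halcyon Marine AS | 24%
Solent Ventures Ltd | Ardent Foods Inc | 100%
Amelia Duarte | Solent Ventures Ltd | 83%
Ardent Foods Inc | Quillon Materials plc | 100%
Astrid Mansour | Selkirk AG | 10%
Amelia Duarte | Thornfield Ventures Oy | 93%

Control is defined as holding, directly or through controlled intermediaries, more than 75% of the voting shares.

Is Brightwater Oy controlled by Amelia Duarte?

Amelia holds 83% of Solent, so Amelia controls Solent.
Amelia holds 93% of Thornfield, so Amelia controls Thornfield.
Solent and Thornfield together hold 68% + 24% = 92% of Halcyon, so Amelia controls Halcyon.
Halcyon holds 78% of Brightwater, so Amelia controls Brightwater.

Yes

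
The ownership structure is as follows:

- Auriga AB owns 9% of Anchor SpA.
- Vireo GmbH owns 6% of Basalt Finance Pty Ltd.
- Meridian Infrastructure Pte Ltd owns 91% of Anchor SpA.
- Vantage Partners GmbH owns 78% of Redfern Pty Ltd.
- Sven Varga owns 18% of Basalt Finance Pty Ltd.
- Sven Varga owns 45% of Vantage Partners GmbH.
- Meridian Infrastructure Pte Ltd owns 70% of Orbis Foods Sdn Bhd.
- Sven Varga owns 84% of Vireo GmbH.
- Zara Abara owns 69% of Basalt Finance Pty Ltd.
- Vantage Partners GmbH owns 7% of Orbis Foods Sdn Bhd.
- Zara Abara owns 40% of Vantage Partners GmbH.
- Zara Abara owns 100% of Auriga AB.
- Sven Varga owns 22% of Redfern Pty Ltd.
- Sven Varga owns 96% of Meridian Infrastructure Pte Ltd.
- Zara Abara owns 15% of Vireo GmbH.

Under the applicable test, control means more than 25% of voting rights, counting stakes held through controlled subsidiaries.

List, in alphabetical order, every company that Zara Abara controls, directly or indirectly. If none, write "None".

Zara holds 100% of Auriga, so Zara controls Auriga.
Zara holds 69% of Basalt, so Zara controls Basalt.
Zara holds 40% of Vantage, so Zara controls Vantage.
Vantage holds 78% of Redfern, so Zara controls Redfern.
No other company's threshold is met.

Auriga AB, Basalt Finance Pty Ltd, Redfern Pty Ltd, Vantage Partners GmbH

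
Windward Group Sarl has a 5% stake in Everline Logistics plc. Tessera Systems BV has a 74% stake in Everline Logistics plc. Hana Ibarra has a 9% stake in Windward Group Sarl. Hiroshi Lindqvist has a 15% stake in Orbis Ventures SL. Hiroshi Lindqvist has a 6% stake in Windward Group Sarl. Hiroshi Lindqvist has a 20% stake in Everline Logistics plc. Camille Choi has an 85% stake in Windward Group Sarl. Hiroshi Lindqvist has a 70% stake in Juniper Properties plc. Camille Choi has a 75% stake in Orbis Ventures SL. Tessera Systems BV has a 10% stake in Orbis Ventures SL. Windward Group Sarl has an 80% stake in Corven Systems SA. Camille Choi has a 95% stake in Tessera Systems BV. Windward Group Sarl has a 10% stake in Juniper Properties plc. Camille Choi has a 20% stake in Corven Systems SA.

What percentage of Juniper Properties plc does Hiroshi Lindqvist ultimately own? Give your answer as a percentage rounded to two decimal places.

70.60%

Hiroshi reaches Juniper along 2 paths.
Direct stake: 70% = 70%.
Via Windward: 6% × 10% = 0.6%.
Total: 70% + 0.6% = 70.6%.
Rounded: 70.60%.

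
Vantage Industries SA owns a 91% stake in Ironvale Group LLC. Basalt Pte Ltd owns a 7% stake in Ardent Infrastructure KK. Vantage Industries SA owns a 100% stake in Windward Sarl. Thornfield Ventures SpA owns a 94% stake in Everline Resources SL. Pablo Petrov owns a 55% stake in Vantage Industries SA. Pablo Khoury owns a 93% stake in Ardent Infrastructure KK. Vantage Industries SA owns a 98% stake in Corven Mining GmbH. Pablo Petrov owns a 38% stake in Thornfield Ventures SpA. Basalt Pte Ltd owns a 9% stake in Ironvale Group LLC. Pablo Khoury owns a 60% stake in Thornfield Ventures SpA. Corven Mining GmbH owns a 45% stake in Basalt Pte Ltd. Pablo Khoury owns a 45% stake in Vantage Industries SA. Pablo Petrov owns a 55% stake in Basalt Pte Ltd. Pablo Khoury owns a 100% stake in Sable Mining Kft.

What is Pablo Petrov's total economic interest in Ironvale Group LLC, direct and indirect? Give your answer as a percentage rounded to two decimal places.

Pablo Petrov reaches Ironvale along 3 paths.
Via Vantage: 55% × 91% = 50.05%.
Via Vantage → Corven → Basalt: 55% × 98% × 45% × 9% = 2.18295%.
Via Basalt: 55% × 9% = 4.95%.
Total: 50.05% + 2.18295% + 4.95% = 57.18295%.
Rounded: 57.18%.

57.18%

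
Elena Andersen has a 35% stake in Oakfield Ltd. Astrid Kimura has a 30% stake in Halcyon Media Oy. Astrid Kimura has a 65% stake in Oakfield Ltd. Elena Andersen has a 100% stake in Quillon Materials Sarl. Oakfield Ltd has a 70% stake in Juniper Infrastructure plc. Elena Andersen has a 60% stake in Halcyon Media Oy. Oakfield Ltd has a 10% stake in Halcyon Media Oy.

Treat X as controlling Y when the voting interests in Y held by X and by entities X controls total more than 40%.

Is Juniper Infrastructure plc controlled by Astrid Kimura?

Yes

Astrid holds 65% of Oakfield, so Astrid controls Oakfield.
Oakfield holds 70% of Juniper, so Astrid controls Juniper.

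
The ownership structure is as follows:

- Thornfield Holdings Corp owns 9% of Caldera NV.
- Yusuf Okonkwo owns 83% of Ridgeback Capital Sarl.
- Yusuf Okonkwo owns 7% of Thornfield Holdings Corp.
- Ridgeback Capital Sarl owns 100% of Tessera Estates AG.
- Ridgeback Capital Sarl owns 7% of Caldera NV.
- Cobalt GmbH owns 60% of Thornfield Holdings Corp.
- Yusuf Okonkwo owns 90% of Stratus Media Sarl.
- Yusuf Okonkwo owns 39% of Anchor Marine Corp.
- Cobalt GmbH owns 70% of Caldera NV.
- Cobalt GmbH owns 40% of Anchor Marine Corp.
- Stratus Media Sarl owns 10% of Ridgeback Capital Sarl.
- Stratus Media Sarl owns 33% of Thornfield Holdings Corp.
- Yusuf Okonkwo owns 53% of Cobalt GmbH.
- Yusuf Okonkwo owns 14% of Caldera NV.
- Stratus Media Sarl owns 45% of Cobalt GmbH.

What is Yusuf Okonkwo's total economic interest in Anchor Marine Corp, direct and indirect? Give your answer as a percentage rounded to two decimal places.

Yusuf reaches Anchor along 3 paths.
Direct stake: 39% = 39%.
Via Cobalt: 53% × 40% = 21.2%.
Via Stratus → Cobalt: 90% × 45% × 40% = 16.2%.
Total: 39% + 21.2% + 16.2% = 76.4%.
Rounded: 76.40%.

76.40%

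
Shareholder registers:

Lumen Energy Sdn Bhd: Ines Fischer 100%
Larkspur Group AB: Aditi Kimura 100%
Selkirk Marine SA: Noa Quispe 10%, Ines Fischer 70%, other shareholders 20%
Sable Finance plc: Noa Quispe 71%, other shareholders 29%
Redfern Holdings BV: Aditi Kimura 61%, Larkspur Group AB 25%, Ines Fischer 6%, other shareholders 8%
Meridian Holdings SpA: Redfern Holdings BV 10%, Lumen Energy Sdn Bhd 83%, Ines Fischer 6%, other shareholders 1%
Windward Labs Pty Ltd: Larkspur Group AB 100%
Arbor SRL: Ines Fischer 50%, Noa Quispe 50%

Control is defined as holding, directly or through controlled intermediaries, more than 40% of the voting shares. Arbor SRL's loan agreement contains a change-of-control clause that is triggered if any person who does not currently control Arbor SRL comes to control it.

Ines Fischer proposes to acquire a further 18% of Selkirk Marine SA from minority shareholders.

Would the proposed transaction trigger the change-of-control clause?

The purchase changes only Ines's holdings, so Ines is the only person who could newly come to control Arbor.
Ines holds 50% of Arbor, so Ines controls Arbor.
So Ines already controls Arbor before the transaction.
After the purchase, Ines's direct stake in Selkirk rises to 70% + 18% = 88%.
Ines controlled Arbor already, so this is not a new person acquiring control; every other person's position is unchanged or reduced.
No new person acquires control, so the clause is not triggered.

No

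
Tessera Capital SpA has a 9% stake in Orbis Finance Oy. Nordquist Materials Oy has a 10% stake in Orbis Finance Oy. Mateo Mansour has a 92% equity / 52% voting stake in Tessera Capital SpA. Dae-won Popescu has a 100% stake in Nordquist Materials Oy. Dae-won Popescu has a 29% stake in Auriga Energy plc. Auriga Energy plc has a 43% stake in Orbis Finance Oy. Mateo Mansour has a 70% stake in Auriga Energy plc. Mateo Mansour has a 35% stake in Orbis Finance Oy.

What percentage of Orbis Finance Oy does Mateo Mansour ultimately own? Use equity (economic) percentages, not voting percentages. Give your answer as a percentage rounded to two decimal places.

Mateo reaches Orbis along 3 paths.
Direct stake: 35% = 35%.
Via Auriga: 70% × 43% = 30.1%.
Via Tessera: 92% × 9% = 8.28%.
Total: 35% + 30.1% + 8.28% = 73.38%.

73.38%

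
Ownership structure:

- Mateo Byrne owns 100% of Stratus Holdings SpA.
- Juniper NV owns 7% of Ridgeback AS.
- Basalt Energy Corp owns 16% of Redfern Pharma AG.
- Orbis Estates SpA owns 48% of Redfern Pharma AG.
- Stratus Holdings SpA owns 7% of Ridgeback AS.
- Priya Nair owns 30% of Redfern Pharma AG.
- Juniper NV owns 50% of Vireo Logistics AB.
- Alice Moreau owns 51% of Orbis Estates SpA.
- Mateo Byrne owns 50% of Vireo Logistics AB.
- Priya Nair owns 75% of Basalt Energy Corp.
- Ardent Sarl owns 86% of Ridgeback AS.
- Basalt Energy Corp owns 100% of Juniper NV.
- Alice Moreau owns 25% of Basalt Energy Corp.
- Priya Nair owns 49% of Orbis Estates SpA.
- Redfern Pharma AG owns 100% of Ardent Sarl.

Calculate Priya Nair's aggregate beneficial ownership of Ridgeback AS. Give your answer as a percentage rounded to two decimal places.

61.60%

Priya reaches Ridgeback along 4 paths.
Via Basalt → Redfern → Ardent: 75% × 16% × 100% × 86% = 10.32%.
Via Orbis → Redfern → Ardent: 49% × 48% × 100% × 86% = 20.2272%.
Via Redfern → Ardent: 30% × 100% × 86% = 25.8%.
Via Basalt → Juniper: 75% × 100% × 7% = 5.25%.
Total: 10.32% + 20.2272% + 25.8% + 5.25% = 61.5972%.
Rounded: 61.60%.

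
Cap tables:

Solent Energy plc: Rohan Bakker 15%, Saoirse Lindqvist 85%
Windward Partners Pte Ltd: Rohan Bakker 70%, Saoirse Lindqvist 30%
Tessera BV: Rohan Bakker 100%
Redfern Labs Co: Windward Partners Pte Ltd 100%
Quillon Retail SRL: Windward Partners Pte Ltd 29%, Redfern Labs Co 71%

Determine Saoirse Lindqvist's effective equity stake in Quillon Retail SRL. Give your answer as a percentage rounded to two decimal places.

30.00%

Saoirse reaches Quillon along 2 paths.
Via Windward: 30% × 29% = 8.7%.
Via Windward → Redfern: 30% × 100% × 71% = 21.3%.
Total: 8.7% + 21.3% = 30%.
Rounded: 30.00%.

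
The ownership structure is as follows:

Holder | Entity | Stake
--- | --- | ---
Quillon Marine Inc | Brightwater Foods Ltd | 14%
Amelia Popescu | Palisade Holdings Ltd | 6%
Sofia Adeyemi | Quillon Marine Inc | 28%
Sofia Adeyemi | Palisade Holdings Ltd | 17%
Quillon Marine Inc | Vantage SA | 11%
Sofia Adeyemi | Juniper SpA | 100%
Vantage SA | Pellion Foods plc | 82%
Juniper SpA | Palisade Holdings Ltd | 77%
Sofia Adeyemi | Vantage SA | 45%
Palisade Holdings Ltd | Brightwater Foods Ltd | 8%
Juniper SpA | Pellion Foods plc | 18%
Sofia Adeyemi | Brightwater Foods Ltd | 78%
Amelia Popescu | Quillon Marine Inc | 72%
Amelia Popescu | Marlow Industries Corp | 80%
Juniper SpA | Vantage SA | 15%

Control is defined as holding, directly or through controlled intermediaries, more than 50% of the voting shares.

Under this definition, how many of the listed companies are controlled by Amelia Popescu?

2

Amelia holds 72% of Quillon, so Amelia controls Quillon.
Amelia holds 80% of Marlow, so Amelia controls Marlow.
No other company's threshold is met.
Amelia controls 2 companies.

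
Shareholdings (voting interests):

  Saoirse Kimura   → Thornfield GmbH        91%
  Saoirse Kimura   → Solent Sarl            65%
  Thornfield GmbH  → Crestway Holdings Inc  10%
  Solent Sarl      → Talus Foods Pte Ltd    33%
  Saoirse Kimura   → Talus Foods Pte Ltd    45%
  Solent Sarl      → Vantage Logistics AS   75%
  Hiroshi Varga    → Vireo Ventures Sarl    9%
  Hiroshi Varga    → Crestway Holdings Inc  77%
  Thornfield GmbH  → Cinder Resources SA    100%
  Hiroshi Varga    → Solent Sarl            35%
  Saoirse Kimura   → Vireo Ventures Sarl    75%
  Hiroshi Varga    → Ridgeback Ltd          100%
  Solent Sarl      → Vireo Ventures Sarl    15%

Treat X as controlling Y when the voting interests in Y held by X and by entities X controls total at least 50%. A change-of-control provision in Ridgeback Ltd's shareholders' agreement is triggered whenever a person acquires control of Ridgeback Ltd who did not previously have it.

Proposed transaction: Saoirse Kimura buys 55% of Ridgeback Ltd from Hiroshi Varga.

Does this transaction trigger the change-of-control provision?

Yes

The purchase adds only to Saoirse's holdings (Hiroshi's stake shrinks), so Saoirse is the only person who could newly come to control Ridgeback.
Saoirse holds 65% of Solent, so Saoirse controls Solent.
Saoirse holds 91% of Thornfield, so Saoirse controls Thornfield.
Solent holds 75% of Vantage, so Saoirse controls Vantage.
Solent and Saoirse together hold 33% + 45% = 78% of Talus, so Saoirse controls Talus.
Saoirse and Solent together hold 75% + 15% = 90% of Vireo, so Saoirse controls Vireo.
Thornfield holds 100% of Cinder, so Saoirse controls Cinder.
Neither Saoirse nor any entity Saoirse controls holds any voting interest in Ridgeback.
So before the transaction, Saoirse does not control Ridgeback.
After the purchase, Saoirse holds 55% of Ridgeback directly, and Hiroshi's stake falls to 45%.
Saoirse holds 55% of Ridgeback, so Saoirse controls Ridgeback.
Saoirse did not control Ridgeback before and does after, so the clause is triggered.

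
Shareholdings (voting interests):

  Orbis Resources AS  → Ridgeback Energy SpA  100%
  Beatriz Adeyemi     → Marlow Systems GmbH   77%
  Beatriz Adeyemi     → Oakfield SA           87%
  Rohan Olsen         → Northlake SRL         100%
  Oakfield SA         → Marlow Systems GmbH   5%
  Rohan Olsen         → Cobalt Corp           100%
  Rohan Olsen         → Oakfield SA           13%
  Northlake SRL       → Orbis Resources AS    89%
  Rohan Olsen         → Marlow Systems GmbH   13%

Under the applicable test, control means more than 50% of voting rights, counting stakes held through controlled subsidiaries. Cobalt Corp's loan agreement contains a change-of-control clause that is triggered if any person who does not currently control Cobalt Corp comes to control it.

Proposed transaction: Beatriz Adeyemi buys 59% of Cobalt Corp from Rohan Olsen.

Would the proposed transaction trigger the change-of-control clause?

The purchase adds only to Beatriz's holdings (Rohan's stake shrinks), so Beatriz is the only person who could newly come to control Cobalt.
Beatriz holds 87% of Oakfield, so Beatriz controls Oakfield.
Beatriz and Oakfield together hold 77% + 5% = 82% of Marlow, so Beatriz controls Marlow.
Neither Beatriz nor any entity Beatriz controls holds any voting interest in Cobalt.
So before the transaction, Beatriz does not control Cobalt.
After the purchase, Beatriz holds 59% of Cobalt directly, and Rohan's stake falls to 41%.
Beatriz holds 59% of Cobalt, so Beatriz controls Cobalt.
Beatriz did not control Cobalt before and does after, so the clause is triggered.

Yes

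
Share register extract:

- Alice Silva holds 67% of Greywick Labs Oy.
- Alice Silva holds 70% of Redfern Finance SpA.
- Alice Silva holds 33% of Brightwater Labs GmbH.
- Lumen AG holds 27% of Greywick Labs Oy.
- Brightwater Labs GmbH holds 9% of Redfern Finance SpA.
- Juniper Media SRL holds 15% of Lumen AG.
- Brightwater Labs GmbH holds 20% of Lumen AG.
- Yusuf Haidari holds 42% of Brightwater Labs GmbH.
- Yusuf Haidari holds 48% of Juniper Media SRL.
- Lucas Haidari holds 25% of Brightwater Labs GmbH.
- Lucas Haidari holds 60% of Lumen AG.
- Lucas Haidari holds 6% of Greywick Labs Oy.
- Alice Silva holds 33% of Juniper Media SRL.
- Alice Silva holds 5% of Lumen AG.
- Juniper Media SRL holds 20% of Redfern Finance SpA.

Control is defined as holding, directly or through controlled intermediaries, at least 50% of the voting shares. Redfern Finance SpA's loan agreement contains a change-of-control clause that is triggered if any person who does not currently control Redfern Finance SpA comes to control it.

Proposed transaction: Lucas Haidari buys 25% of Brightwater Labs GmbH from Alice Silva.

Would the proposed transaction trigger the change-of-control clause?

The purchase adds only to Lucas's holdings (Alice's stake shrinks), so Lucas is the only person who could newly come to control Redfern.
Lucas holds 60% of Lumen, so Lucas controls Lumen.
Neither Lucas nor any entity Lucas controls holds any voting interest in Redfern.
So before the transaction, Lucas does not control Redfern.
After the purchase, Lucas's direct stake in Brightwater rises to 25% + 25% = 50%, and Alice's stake falls to 8%.
Lucas holds 50% of Brightwater, so Lucas controls Brightwater.
Brightwater and Lucas together hold 20% + 60% = 80% of Lumen, so Lucas controls Lumen.
After the transaction, Lucas's side holds 9% of Redfern, not ≥ 50%, so Lucas still does not control Redfern.
No new person acquires control, so the clause is not triggered.

No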